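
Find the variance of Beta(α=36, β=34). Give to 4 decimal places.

0.0035

Var = αβ/[(α+β)²(α+β+1)] = (36×34)/(70²×71) = 1224/347900 = 0.0035.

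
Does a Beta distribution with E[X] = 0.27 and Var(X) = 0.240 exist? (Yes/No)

No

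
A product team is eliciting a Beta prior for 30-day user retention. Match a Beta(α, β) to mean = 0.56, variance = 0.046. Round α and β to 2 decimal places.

α = 2.44, β = 1.92

Let s = α+β. The Beta variance is μ(1−μ)/(s+1).
So s+1 = μ(1−μ)/σ² = (0.56×0.44)/0.046 = 0.2464/0.046 = 5.3565, giving s = 4.3565.
Then α = μs = 0.56×4.3565 = 2.44 and β = (1−μ)s = 0.44×4.3565 = 1.92.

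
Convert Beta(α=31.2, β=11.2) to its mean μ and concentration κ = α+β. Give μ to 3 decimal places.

μ = 0.736, κ = 42.4

κ = α+β = 31.2+11.2 = 42.4; μ = α/κ = 31.2/42.4 = 0.736.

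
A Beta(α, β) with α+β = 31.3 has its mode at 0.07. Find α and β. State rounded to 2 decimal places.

For α,β>1 the mode is (α−1)/(α+β−2), so α = mode·(κ−2)+1 = 0.07×29.3+1 = 3.05.
And β = (1−mode)·(κ−2)+1 = 0.93×29.3+1 = 28.25.

α = 3.05, β = 28.25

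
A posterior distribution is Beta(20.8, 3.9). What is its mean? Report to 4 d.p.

The Beta mean is α/(α+β) = 20.8/(20.8+3.9) = 0.8421.

0.8421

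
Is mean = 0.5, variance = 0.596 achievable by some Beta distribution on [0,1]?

A Beta with mean μ has variance μ(1−μ)/(α+β+1) < μ(1−μ).
Here μ(1−μ) = 0.5×0.5 = 0.25, and 0.596 ≥ 0.25.

No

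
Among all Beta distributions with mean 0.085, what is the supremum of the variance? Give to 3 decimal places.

Var = μ(1−μ)/(α+β+1), which approaches μ(1−μ) as α+β → 0.
So the supremum is μ(1−μ) = 0.085×0.915 = 0.078.

0.078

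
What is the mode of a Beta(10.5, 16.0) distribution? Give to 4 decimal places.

The density x^(α−1)(1−x)^(β−1) is maximised at (α−1)/(α+β−2) = 9.5/24.5 = 0.3878.

0.3878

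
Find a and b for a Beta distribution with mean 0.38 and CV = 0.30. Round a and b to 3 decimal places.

a = 6.509, b = 10.620

Var = (CV·μ)² = (0.30×0.38)² = 0.012996.
a+b = μ(1−μ)/Var − 1 = 0.2356/0.012996 − 1 = 17.1287.
Thus a = 0.38·17.1287 = 6.509 and b = 0.62·17.1287 = 10.620.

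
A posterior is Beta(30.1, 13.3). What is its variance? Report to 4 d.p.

0.0048

α+β = 43.4 and αβ = 400.33, so Var = αβ/[(α+β)²(α+β+1)] = 400.33/83630.064 = 0.0048.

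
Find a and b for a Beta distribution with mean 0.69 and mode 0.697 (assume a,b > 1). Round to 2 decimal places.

a = 38.84, b = 17.45

With s = a+b: μ = a/s and mode = (a−1)/(s−2). Eliminating a = μs,
μs − 1 = m(s−2) ⇒ s(μ−m) = 1−2m ⇒ s = -0.394/-0.007 = 56.2857.
So a = μs = 38.84, b = (1−μ)s = 17.45.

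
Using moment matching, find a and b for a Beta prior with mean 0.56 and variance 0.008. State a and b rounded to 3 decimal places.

By moment matching, a+b = μ(1−μ)/σ² − 1 = (0.56·0.44)/0.008 − 1 = 30.8000 − 1 = 29.8000.
Since a/(a+b) = μ, a = 0.56·29.8000 = 16.688 and b = 0.44·29.8000 = 13.112.

a = 16.688, b = 13.112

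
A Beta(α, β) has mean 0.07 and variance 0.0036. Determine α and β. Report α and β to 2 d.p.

By moment matching, α+β = μ(1−μ)/σ² − 1 = (0.07·0.93)/0.0036 − 1 = 18.0833 − 1 = 17.0833.
Since α/(α+β) = μ, α = 0.07·17.0833 = 1.20 and β = 0.93·17.0833 = 15.89.

α = 1.20, β = 15.89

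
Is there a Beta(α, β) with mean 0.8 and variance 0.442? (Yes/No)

No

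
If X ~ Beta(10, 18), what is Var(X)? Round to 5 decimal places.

0.00792

Var = αβ/[(α+β)²(α+β+1)] = (10×18)/(28²×29) = 180/22736 = 0.00792.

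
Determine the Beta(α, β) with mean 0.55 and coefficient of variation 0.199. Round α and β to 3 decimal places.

σ = CV·μ = 0.199×0.55 = 0.10945, so σ² = 0.011979.
s+1 = μ(1−μ)/σ² = 0.2475/0.011979 = 20.6606, so s = α+β = 19.6606.
α = μs = 10.813, β = (1−μ)s = 8.847.

α = 10.813, β = 8.847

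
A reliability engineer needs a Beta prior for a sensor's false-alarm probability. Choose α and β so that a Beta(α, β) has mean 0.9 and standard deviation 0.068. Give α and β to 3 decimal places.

α = 16.617, β = 1.846

σ² = 0.068² = 0.004624.
With s = α+β, Var = μ(1−μ)/(s+1), so s+1 = (0.9×0.1)/0.004624 = 19.4637 and s = 18.4637.
α = μs = 16.617, β = (1−μ)s = 1.846.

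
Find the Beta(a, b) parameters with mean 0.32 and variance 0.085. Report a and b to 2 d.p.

Let s = a+b. The Beta variance is μ(1−μ)/(s+1).
So s+1 = μ(1−μ)/σ² = (0.32×0.68)/0.085 = 0.2176/0.085 = 2.5600, giving s = 1.5600.
Then a = μs = 0.32×1.5600 = 0.50 and b = (1−μ)s = 0.68×1.5600 = 1.06.

a = 0.50, b = 1.06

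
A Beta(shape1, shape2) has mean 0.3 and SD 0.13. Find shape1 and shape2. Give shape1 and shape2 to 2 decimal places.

First σ² = 0.0169. Setting shape1 = μn, shape2 = (1−μ)n with n = shape1+shape2,
μ(1−μ)/(n+1) = 0.0169 ⇒ n+1 = 0.21/0.0169 = 12.4260 ⇒ n = 11.4260.
Hence shape1 = 0.3×11.4260 = 3.43, shape2 = 0.7×11.4260 = 8.00.

shape1 = 3.43, shape2 = 8.00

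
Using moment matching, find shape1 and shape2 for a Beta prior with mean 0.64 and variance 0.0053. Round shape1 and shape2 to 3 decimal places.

By moment matching, shape1+shape2 = μ(1−μ)/σ² − 1 = (0.64·0.36)/0.0053 − 1 = 43.4717 − 1 = 42.4717.
Since shape1/(shape1+shape2) = μ, shape1 = 0.64·42.4717 = 27.182 and shape2 = 0.36·42.4717 = 15.290.

shape1 = 27.182, shape2 = 15.290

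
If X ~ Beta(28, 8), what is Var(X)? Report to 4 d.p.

α+β = 36 and αβ = 224, so Var = αβ/[(α+β)²(α+β+1)] = 224/47952 = 0.0047.

0.0047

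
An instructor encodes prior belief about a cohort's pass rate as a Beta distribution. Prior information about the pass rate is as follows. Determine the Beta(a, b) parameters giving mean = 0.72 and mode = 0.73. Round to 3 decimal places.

Let s = a+b. Mean gives a = μs = 0.72s; mode gives (a−1)/(s−2) = 0.73.
Substituting: 0.72s − 1 = 0.73(s−2) = 0.73s − 1.46, so -0.01s = -0.46 and s = 46.0000.
Then a = 0.72×46.0000 = 33.120 and b = s−a = 12.880.

a = 33.120, b = 12.880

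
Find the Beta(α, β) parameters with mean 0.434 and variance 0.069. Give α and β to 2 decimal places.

By moment matching, α+β = μ(1−μ)/σ² − 1 = (0.434·0.566)/0.069 − 1 = 3.5601 − 1 = 2.5601.
Since α/(α+β) = μ, α = 0.434·2.5601 = 1.11 and β = 0.566·2.5601 = 1.45.

α = 1.11, β = 1.45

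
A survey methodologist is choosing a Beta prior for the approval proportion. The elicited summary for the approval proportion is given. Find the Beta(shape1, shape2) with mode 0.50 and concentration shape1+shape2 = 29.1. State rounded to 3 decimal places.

Mode = (shape1−1)/(κ−2) with κ = shape1+shape2, so shape1−1 = 0.50·27.1 = 13.550.
shape1 = 14.550; shape2 = κ − shape1 = 14.550.

shape1 = 14.550, shape2 = 14.550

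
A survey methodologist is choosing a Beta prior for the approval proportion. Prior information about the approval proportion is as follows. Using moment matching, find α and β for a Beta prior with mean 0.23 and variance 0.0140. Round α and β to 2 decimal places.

Write ν = α+β; then α = μν and Var = μ(1−μ)/(ν+1).
ν = μ(1−μ)/Var − 1 = 0.1771/0.0140 − 1 = 11.6500.
α = 0.23·11.6500 = 2.68, β = 0.77·11.6500 = 8.97.

α = 2.68, β = 8.97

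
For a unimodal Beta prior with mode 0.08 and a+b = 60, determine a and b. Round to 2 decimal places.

a = 5.64, b = 54.36

Since the density peak of Beta(a,b) is at (a−1)/(a+b−2),
a = 1 + 0.08(60−2) = 5.64 and b = 60 − 5.64 = 54.36.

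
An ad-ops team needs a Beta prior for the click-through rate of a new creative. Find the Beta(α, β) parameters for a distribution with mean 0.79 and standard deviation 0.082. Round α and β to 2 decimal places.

α = 18.70, β = 4.97

Variance = 0.082² = 0.006724. The moment-matching identity α+β = μ(1−μ)/Var − 1 gives
α+β = 0.1659/0.006724 − 1 = 23.6728, so α = μ·23.6728 = 18.70 and β = (1−μ)·23.6728 = 4.97.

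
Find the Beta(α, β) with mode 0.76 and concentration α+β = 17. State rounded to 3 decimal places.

α = 12.400, β = 4.600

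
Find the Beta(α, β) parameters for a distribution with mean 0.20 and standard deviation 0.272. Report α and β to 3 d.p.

α = 0.233, β = 0.930

σ² = 0.272² = 0.073984.
With s = α+β, Var = μ(1−μ)/(s+1), so s+1 = (0.20×0.80)/0.073984 = 2.1626 and s = 1.1626.
α = μs = 0.233, β = (1−μ)s = 0.930.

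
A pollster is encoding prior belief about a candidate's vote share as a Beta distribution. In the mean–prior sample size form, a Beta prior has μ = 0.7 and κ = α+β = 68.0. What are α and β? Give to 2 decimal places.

α = μκ = 0.7×68.0 = 47.60 and β = (1−μ)κ = 0.3×68.0 = 20.40.

α = 47.60, β = 20.40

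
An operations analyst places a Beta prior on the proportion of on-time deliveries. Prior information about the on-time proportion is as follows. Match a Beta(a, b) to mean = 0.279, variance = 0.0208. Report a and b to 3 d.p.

a = 2.419, b = 6.252

Write ν = a+b; then a = μν and Var = μ(1−μ)/(ν+1).
ν = μ(1−μ)/Var − 1 = 0.201159/0.0208 − 1 = 8.6711.
a = 0.279·8.6711 = 2.419, b = 0.721·8.6711 = 6.252.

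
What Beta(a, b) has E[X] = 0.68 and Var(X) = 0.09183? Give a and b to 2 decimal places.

a = 0.93, b = 0.44

Let s = a+b. The Beta variance is μ(1−μ)/(s+1).
So s+1 = μ(1−μ)/σ² = (0.68×0.32)/0.09183 = 0.2176/0.09183 = 2.3696, giving s = 1.3696.
Then a = μs = 0.68×1.3696 = 0.93 and b = (1−μ)s = 0.32×1.3696 = 0.44.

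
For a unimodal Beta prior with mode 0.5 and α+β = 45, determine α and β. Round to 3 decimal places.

Since the density peak of Beta(α,β) is at (α−1)/(α+β−2),
α = 1 + 0.5(45−2) = 22.500 and β = 45 − 22.500 = 22.500.

α = 22.500, β = 22.500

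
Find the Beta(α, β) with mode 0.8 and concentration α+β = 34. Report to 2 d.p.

Mode = (α−1)/(κ−2) with κ = α+β, so α−1 = 0.8·32 = 25.60.
α = 26.60; β = κ − α = 7.40.

α = 26.60, β = 7.40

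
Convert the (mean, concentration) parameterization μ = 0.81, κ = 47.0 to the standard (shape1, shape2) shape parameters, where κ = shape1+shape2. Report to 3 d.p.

shape1 = 38.070, shape2 = 8.930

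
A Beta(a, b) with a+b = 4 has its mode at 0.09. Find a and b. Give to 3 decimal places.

a = 1.180, b = 2.820

Mode = (a−1)/(κ−2) with κ = a+b, so a−1 = 0.09·2 = 0.180.
a = 1.180; b = κ − a = 2.820.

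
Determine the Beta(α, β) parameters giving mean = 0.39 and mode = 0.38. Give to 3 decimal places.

With s = α+β: μ = α/s and mode = (α−1)/(s−2). Eliminating α = μs,
μs − 1 = m(s−2) ⇒ s(μ−m) = 1−2m ⇒ s = 0.24/0.01 = 24.0000.
So α = μs = 9.360, β = (1−μ)s = 14.640.

α = 9.360, β = 14.640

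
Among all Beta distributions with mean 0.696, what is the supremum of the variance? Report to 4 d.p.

0.2116

Var = μ(1−μ)/(α+β+1), which approaches μ(1−μ) as α+β → 0.
So the supremum is μ(1−μ) = 0.696×0.304 = 0.2116.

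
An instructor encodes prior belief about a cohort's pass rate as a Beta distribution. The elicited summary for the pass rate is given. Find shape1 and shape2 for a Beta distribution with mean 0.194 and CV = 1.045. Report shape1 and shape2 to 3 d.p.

Var = (CV·μ)² = (1.045×0.194)² = 0.041099.
shape1+shape2 = μ(1−μ)/Var − 1 = 0.156364/0.041099 − 1 = 2.8045.
Thus shape1 = 0.194·2.8045 = 0.544 and shape2 = 0.806·2.8045 = 2.260.

shape1 = 0.544, shape2 = 2.260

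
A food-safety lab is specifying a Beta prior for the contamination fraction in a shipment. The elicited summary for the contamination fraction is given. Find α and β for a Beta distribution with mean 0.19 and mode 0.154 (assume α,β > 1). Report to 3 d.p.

With s = α+β: μ = α/s and mode = (α−1)/(s−2). Eliminating α = μs,
μs − 1 = m(s−2) ⇒ s(μ−m) = 1−2m ⇒ s = 0.692/0.036 = 19.2222.
So α = μs = 3.652, β = (1−μ)s = 15.570.

α = 3.652, β = 15.570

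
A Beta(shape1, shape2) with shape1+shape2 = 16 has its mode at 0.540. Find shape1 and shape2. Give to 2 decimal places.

Mode = (shape1−1)/(κ−2) with κ = shape1+shape2, so shape1−1 = 0.540·14 = 7.56.
shape1 = 8.56; shape2 = κ − shape1 = 7.44.

shape1 = 8.56, shape2 = 7.44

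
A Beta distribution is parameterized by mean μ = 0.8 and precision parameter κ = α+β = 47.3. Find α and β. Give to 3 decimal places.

α = μκ = 0.8×47.3 = 37.840 and β = (1−μ)κ = 0.2×47.3 = 9.460.

α = 37.840, β = 9.460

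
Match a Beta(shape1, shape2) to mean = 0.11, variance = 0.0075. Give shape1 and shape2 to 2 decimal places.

Write ν = shape1+shape2; then shape1 = μν and Var = μ(1−μ)/(ν+1).
ν = μ(1−μ)/Var − 1 = 0.0979/0.0075 − 1 = 12.0533.
shape1 = 0.11·12.0533 = 1.33, shape2 = 0.89·12.0533 = 10.73.

shape1 = 1.33, shape2 = 10.73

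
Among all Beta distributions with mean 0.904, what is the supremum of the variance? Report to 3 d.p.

0.087

Var = μ(1−μ)/(α+β+1), which approaches μ(1−μ) as α+β → 0.
So the supremum is μ(1−μ) = 0.904×0.096 = 0.087.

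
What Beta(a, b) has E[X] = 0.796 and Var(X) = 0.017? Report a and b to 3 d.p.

a = 6.807, b = 1.745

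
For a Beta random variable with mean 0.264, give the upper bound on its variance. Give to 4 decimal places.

0.1943

Var = μ(1−μ)/(α+β+1), which approaches μ(1−μ) as α+β → 0.
So the supremum is μ(1−μ) = 0.264×0.736 = 0.1943.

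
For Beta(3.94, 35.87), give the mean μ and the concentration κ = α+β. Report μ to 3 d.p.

μ = 0.099, κ = 39.81

κ = α+β = 3.94+35.87 = 39.81; μ = α/κ = 3.94/39.81 = 0.099.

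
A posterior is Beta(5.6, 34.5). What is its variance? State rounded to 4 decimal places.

α+β = 40.1 and αβ = 193.20, so Var = αβ/[(α+β)²(α+β+1)] = 193.20/66089.211 = 0.0029.

0.0029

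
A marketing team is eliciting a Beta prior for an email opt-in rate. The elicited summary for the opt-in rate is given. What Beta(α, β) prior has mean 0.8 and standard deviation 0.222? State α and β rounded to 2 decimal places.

σ² = 0.222² = 0.049284.
With s = α+β, Var = μ(1−μ)/(s+1), so s+1 = (0.8×0.2)/0.049284 = 3.2465 and s = 2.2465.
α = μs = 1.80, β = (1−μ)s = 0.45.

α = 1.80, β = 0.45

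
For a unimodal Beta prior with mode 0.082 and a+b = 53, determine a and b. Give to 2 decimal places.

a = 5.18, b = 47.82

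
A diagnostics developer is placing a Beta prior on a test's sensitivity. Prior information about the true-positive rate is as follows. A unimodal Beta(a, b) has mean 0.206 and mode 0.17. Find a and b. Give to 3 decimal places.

a = 3.777, b = 14.557

With s = a+b: μ = a/s and mode = (a−1)/(s−2). Eliminating a = μs,
μs − 1 = m(s−2) ⇒ s(μ−m) = 1−2m ⇒ s = 0.66/0.036 = 18.3333.
So a = μs = 3.777, b = (1−μ)s = 14.557.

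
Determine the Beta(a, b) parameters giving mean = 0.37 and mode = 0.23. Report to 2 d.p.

a = 1.43, b = 2.43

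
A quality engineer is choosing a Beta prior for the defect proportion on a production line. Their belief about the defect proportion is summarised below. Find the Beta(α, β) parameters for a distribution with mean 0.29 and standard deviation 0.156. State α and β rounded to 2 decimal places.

Variance = 0.156² = 0.024336. The moment-matching identity α+β = μ(1−μ)/Var − 1 gives
α+β = 0.2059/0.024336 − 1 = 7.4607, so α = μ·7.4607 = 2.16 and β = (1−μ)·7.4607 = 5.30.

α = 2.16, β = 5.30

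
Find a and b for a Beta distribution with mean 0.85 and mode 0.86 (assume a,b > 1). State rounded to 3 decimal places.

a = 61.200, b = 10.800

Let s = a+b. Mean gives a = μs = 0.85s; mode gives (a−1)/(s−2) = 0.86.
Substituting: 0.85s − 1 = 0.86(s−2) = 0.86s − 1.72, so -0.01s = -0.72 and s = 72.0000.
Then a = 0.85×72.0000 = 61.200 and b = s−a = 10.800.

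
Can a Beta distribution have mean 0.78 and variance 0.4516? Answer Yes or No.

No

The Beta variance bound is σ² < μ(1−μ).
Here μ(1−μ) = 0.78×0.22 = 0.1716, and 0.4516 ≥ 0.1716.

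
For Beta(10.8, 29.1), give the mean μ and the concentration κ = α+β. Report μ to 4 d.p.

κ = α+β = 10.8+29.1 = 39.9; μ = α/κ = 10.8/39.9 = 0.2707.

μ = 0.2707, κ = 39.9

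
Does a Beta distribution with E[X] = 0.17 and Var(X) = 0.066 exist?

Yes

A Beta with mean μ has variance μ(1−μ)/(α+β+1) < μ(1−μ).
Here μ(1−μ) = 0.17×0.83 = 0.1411, and 0.066 < 0.1411.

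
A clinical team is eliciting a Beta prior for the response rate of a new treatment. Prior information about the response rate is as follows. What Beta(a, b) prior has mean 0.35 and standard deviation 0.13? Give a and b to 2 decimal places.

a = 4.36, b = 8.10

First σ² = 0.0169. Setting a = μn, b = (1−μ)n with n = a+b,
μ(1−μ)/(n+1) = 0.0169 ⇒ n+1 = 0.2275/0.0169 = 13.4615 ⇒ n = 12.4615.
Hence a = 0.35×12.4615 = 4.36, b = 0.65×12.4615 = 8.10.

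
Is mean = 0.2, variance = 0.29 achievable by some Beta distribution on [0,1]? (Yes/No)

A Beta with mean μ has variance μ(1−μ)/(α+β+1) < μ(1−μ).
Here μ(1−μ) = 0.2×0.8 = 0.16, and 0.29 ≥ 0.16.

No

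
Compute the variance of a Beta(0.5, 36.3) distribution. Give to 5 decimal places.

Var = αβ/[(α+β)²(α+β+1)] = (0.5×36.3)/(36.8²×37.8) = 18.15/51190.272 = 0.00035.

0.00035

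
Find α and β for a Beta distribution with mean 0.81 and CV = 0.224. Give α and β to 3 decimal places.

Var = (CV·μ)² = (0.224×0.81)² = 0.032920.
α+β = μ(1−μ)/Var − 1 = 0.1539/0.032920 − 1 = 3.6749.
Thus α = 0.81·3.6749 = 2.977 and β = 0.19·3.6749 = 0.698.

α = 2.977, β = 0.698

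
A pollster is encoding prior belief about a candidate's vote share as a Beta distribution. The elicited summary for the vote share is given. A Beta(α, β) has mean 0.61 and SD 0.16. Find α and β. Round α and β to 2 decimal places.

First σ² = 0.0256. Setting α = μn, β = (1−μ)n with n = α+β,
μ(1−μ)/(n+1) = 0.0256 ⇒ n+1 = 0.2379/0.0256 = 9.2930 ⇒ n = 8.2930.
Hence α = 0.61×8.2930 = 5.06, β = 0.39×8.2930 = 3.23.

α = 5.06, β = 3.23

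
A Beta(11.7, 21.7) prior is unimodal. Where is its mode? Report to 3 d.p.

0.341

The density x^(α−1)(1−x)^(β−1) is maximised at (α−1)/(α+β−2) = 10.7/31.4 = 0.341.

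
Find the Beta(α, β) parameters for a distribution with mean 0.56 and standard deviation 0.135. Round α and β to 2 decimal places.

Variance = 0.135² = 0.018225. The moment-matching identity α+β = μ(1−μ)/Var − 1 gives
α+β = 0.2464/0.018225 − 1 = 12.5199, so α = μ·12.5199 = 7.01 and β = (1−μ)·12.5199 = 5.51.

α = 7.01, β = 5.51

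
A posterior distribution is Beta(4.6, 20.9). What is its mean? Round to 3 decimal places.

E[X] = α/(α+β) = 4.6/25.5 = 0.180.

0.180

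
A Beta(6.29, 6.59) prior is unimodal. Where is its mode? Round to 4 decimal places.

The density x^(α−1)(1−x)^(β−1) is maximised at (α−1)/(α+β−2) = 5.29/10.88 = 0.4862.

0.4862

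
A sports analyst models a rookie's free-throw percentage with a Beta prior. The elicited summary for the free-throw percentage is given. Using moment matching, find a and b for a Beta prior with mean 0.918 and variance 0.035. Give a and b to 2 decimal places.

Let s = a+b. The Beta variance is μ(1−μ)/(s+1).
So s+1 = μ(1−μ)/σ² = (0.918×0.082)/0.035 = 0.075276/0.035 = 2.1507, giving s = 1.1507.
Then a = μs = 0.918×1.1507 = 1.06 and b = (1−μ)s = 0.082×1.1507 = 0.09.

a = 1.06, b = 0.09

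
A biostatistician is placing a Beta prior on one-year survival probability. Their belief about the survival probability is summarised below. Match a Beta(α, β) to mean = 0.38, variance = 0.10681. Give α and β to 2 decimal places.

α = 0.46, β = 0.75

By moment matching, α+β = μ(1−μ)/σ² − 1 = (0.38·0.62)/0.10681 − 1 = 2.2058 − 1 = 1.2058.
Since α/(α+β) = μ, α = 0.38·1.2058 = 0.46 and β = 0.62·1.2058 = 0.75.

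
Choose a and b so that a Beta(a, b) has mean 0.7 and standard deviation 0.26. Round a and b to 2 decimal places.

a = 1.47, b = 0.63

σ² = 0.26² = 0.0676.
With s = a+b, Var = μ(1−μ)/(s+1), so s+1 = (0.7×0.3)/0.0676 = 3.1065 and s = 2.1065.
a = μs = 1.47, b = (1−μ)s = 0.63.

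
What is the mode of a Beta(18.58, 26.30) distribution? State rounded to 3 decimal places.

0.410

The density x^(α−1)(1−x)^(β−1) is maximised at (α−1)/(α+β−2) = 17.58/42.88 = 0.410.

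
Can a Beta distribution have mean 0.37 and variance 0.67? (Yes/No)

No

A Beta with mean μ has variance μ(1−μ)/(α+β+1) < μ(1−μ).
Here μ(1−μ) = 0.37×0.63 = 0.2331, and 0.67 ≥ 0.2331.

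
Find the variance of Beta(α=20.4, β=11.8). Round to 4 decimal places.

0.0070

μ = 20.4/32.2 = 0.633540; Var = μ(1−μ)/(α+β+1) = 0.2321670/33.2 = 0.0070.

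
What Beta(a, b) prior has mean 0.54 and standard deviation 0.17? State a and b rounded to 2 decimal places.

Variance = 0.17² = 0.0289. The moment-matching identity a+b = μ(1−μ)/Var − 1 gives
a+b = 0.2484/0.0289 − 1 = 7.5952, so a = μ·7.5952 = 4.10 and b = (1−μ)·7.5952 = 3.49.

a = 4.10, b = 3.49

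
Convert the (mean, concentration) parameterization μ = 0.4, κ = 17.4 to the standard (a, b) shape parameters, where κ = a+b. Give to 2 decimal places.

Split κ in proportion μ : (1−μ): a = 0.4·17.4 = 6.96, b = 17.4 − 6.96 = 10.44.

a = 6.96, b = 10.44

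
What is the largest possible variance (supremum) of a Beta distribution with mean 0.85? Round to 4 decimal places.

0.1275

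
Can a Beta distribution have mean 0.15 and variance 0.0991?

Yes

A Beta with mean μ has variance μ(1−μ)/(α+β+1) < μ(1−μ).
Here μ(1−μ) = 0.15×0.85 = 0.1275, and 0.0991 < 0.1275.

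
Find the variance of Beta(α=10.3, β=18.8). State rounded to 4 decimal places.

0.0076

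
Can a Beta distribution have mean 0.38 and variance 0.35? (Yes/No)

No

A Beta with mean μ has variance μ(1−μ)/(α+β+1) < μ(1−μ).
Here μ(1−μ) = 0.38×0.62 = 0.2356, and 0.35 ≥ 0.2356.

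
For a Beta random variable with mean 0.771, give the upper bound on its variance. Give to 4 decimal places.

0.1766

Var = μ(1−μ)/(α+β+1), which approaches μ(1−μ) as α+β → 0.
So the supremum is μ(1−μ) = 0.771×0.229 = 0.1766.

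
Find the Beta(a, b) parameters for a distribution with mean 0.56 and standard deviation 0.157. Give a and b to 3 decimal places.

a = 5.038, b = 3.958

σ² = 0.157² = 0.024649.
With s = a+b, Var = μ(1−μ)/(s+1), so s+1 = (0.56×0.44)/0.024649 = 9.9963 and s = 8.9963.
a = μs = 5.038, b = (1−μ)s = 3.958.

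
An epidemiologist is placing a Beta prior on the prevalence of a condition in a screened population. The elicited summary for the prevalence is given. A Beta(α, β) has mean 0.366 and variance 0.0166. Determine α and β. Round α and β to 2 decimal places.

Write ν = α+β; then α = μν and Var = μ(1−μ)/(ν+1).
ν = μ(1−μ)/Var − 1 = 0.232044/0.0166 − 1 = 12.9786.
α = 0.366·12.9786 = 4.75, β = 0.634·12.9786 = 8.23.

α = 4.75, β = 8.23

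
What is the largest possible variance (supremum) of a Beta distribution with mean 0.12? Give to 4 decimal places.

For fixed mean μ the Beta variance is μ(1−μ)/(α+β+1), increasing as α+β decreases.
Its least upper bound (not attained) is μ(1−μ) = 0.12·0.88 = 0.1056.

0.1056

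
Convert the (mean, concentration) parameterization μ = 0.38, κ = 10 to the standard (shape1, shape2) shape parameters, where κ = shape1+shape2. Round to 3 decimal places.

shape1 = 3.800, shape2 = 6.200

shape1 = μκ = 0.38×10 = 3.800 and shape2 = (1−μ)κ = 0.62×10 = 6.200.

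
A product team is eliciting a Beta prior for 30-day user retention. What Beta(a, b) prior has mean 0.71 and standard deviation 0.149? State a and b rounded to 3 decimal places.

σ² = 0.149² = 0.022201.
With s = a+b, Var = μ(1−μ)/(s+1), so s+1 = (0.71×0.29)/0.022201 = 9.2744 and s = 8.2744.
a = μs = 5.875, b = (1−μ)s = 2.400.

a = 5.875, b = 2.400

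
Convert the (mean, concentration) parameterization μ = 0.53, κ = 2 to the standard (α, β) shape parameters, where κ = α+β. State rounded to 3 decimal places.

Split κ in proportion μ : (1−μ): α = 0.53·2 = 1.060, β = 2 − 1.060 = 0.940.

α = 1.060, β = 0.940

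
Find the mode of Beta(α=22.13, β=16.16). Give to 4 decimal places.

With α,β > 1, mode = (α−1)/(α+β−2) = 21.13/36.29 = 0.5823.

0.5823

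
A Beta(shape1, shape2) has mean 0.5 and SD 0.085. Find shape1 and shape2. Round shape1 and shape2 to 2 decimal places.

First σ² = 0.007225. Setting shape1 = μn, shape2 = (1−μ)n with n = shape1+shape2,
μ(1−μ)/(n+1) = 0.007225 ⇒ n+1 = 0.25/0.007225 = 34.6021 ⇒ n = 33.6021.
Hence shape1 = 0.5×33.6021 = 16.80, shape2 = 0.5×33.6021 = 16.80.

shape1 = 16.80, shape2 = 16.80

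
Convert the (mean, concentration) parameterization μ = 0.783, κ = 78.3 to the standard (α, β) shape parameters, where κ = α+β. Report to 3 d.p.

Split κ in proportion μ : (1−μ): α = 0.783·78.3 = 61.309, β = 78.3 − 61.309 = 16.991.

α = 61.309, β = 16.991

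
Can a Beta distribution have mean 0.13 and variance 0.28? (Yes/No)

No

The Beta variance bound is σ² < μ(1−μ).
Here μ(1−μ) = 0.13×0.87 = 0.1131, and 0.28 ≥ 0.1131.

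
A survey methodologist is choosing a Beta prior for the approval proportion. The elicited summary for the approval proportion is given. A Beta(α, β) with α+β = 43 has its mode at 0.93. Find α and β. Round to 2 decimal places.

Since the density peak of Beta(α,β) is at (α−1)/(α+β−2),
α = 1 + 0.93(43−2) = 39.13 and β = 43 − 39.13 = 3.87.

α = 39.13, β = 3.87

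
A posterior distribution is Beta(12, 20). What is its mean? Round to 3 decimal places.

0.375

The Beta mean is α/(α+β) = 12/(12+20) = 0.375.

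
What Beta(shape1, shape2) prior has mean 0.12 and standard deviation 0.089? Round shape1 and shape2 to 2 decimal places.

shape1 = 1.48, shape2 = 10.85

First σ² = 0.007921. Setting shape1 = μn, shape2 = (1−μ)n with n = shape1+shape2,
μ(1−μ)/(n+1) = 0.007921 ⇒ n+1 = 0.1056/0.007921 = 13.3317 ⇒ n = 12.3317.
Hence shape1 = 0.12×12.3317 = 1.48, shape2 = 0.88×12.3317 = 10.85.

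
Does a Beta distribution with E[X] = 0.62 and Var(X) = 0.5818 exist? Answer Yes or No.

No

A Beta with mean μ has variance μ(1−μ)/(α+β+1) < μ(1−μ).
Here μ(1−μ) = 0.62×0.38 = 0.2356, and 0.5818 ≥ 0.2356.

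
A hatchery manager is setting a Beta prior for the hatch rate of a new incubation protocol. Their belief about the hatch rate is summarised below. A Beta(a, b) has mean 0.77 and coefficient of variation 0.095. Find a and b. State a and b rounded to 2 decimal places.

a = 24.71, b = 7.38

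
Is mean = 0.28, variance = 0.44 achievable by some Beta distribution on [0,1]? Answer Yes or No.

The Beta variance bound is σ² < μ(1−μ).
Here μ(1−μ) = 0.28×0.72 = 0.2016, and 0.44 ≥ 0.2016.

No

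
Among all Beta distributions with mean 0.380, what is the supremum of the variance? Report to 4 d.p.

Var = μ(1−μ)/(α+β+1), which approaches μ(1−μ) as α+β → 0.
So the supremum is μ(1−μ) = 0.380×0.620 = 0.2356.

0.2356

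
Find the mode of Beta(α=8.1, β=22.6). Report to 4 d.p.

0.2474

With α,β > 1, mode = (α−1)/(α+β−2) = 7.1/28.7 = 0.2474.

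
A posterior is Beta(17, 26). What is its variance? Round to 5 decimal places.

0.00543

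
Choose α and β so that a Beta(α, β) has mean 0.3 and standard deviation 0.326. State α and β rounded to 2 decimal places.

σ² = 0.326² = 0.106276.
With s = α+β, Var = μ(1−μ)/(s+1), so s+1 = (0.3×0.7)/0.106276 = 1.9760 and s = 0.9760.
α = μs = 0.29, β = (1−μ)s = 0.68.

α = 0.29, β = 0.68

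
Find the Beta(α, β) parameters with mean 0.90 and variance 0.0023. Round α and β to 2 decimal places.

α = 34.32, β = 3.81

By moment matching, α+β = μ(1−μ)/σ² − 1 = (0.90·0.10)/0.0023 − 1 = 39.1304 − 1 = 38.1304.
Since α/(α+β) = μ, α = 0.90·38.1304 = 34.32 and β = 0.10·38.1304 = 3.81.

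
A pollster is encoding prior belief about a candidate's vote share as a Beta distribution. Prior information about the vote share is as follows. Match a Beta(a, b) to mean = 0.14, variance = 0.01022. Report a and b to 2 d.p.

Write ν = a+b; then a = μν and Var = μ(1−μ)/(ν+1).
ν = μ(1−μ)/Var − 1 = 0.1204/0.01022 − 1 = 10.7808.
a = 0.14·10.7808 = 1.51, b = 0.86·10.7808 = 9.27.

a = 1.51, b = 9.27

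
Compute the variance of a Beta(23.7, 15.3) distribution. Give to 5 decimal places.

Var = αβ/[(α+β)²(α+β+1)] = (23.7×15.3)/(39.0²×40.0) = 362.61/60840.000 = 0.00596.

0.00596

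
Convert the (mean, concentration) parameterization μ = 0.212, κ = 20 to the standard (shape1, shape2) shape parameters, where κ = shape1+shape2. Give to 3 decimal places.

shape1 = 4.240, shape2 = 15.760

Split κ in proportion μ : (1−μ): shape1 = 0.212·20 = 4.240, shape2 = 20 − 4.240 = 15.760.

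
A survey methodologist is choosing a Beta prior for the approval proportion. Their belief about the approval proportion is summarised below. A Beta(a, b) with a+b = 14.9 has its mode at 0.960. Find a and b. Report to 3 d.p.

a = 13.384, b = 1.516

Mode = (a−1)/(κ−2) with κ = a+b, so a−1 = 0.960·12.9 = 12.384.
a = 13.384; b = κ − a = 1.516.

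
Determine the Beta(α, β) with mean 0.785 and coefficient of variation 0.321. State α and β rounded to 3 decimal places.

α = 1.302, β = 0.356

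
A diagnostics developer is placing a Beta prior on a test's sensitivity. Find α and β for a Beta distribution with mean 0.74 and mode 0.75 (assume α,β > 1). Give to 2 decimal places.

With s = α+β: μ = α/s and mode = (α−1)/(s−2). Eliminating α = μs,
μs − 1 = m(s−2) ⇒ s(μ−m) = 1−2m ⇒ s = -0.50/-0.01 = 50.0000.
So α = μs = 37.00, β = (1−μ)s = 13.00.

α = 37.00, β = 13.00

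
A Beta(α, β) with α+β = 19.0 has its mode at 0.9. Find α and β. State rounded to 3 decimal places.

α = 16.300, β = 2.700

Since the density peak of Beta(α,β) is at (α−1)/(α+β−2),
α = 1 + 0.9(19.0−2) = 16.300 and β = 19.0 − 16.300 = 2.700.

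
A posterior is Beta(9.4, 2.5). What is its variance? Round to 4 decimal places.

Var = αβ/[(α+β)²(α+β+1)] = (9.4×2.5)/(11.9²×12.9) = 23.50/1826.769 = 0.0129.

0.0129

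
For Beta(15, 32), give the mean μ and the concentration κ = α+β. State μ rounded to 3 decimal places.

μ = 0.319, κ = 47

κ = α+β = 15+32 = 47; μ = α/κ = 15/47 = 0.319.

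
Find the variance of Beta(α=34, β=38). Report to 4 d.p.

α+β = 72 and αβ = 1292, so Var = αβ/[(α+β)²(α+β+1)] = 1292/378432 = 0.0034.

0.0034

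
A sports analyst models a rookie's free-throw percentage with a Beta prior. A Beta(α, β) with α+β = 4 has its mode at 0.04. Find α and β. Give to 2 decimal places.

α = 1.08, β = 2.92

For α,β>1 the mode is (α−1)/(α+β−2), so α = mode·(κ−2)+1 = 0.04×2+1 = 1.08.
And β = (1−mode)·(κ−2)+1 = 0.96×2+1 = 2.92.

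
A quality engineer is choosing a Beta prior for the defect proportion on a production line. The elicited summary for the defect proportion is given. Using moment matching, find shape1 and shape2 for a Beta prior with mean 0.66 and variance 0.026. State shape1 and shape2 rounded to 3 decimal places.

shape1 = 5.036, shape2 = 2.594

By moment matching, shape1+shape2 = μ(1−μ)/σ² − 1 = (0.66·0.34)/0.026 − 1 = 8.6308 − 1 = 7.6308.
Since shape1/(shape1+shape2) = μ, shape1 = 0.66·7.6308 = 5.036 and shape2 = 0.34·7.6308 = 2.594.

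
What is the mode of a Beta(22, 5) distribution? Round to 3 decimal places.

0.840

With α,β > 1, mode = (α−1)/(α+β−2) = 21/25 = 0.840.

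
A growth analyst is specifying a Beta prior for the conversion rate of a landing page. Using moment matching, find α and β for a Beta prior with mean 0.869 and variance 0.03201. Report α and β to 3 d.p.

Let s = α+β. The Beta variance is μ(1−μ)/(s+1).
So s+1 = μ(1−μ)/σ² = (0.869×0.131)/0.03201 = 0.113839/0.03201 = 3.5564, giving s = 2.5564.
Then α = μs = 0.869×2.5564 = 2.221 and β = (1−μ)s = 0.131×2.5564 = 0.335.

α = 2.221, β = 0.335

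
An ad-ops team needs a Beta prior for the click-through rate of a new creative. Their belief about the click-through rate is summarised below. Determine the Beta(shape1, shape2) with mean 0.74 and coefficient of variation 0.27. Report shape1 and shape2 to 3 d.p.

shape1 = 2.827, shape2 = 0.993

Var = (CV·μ)² = (0.27×0.74)² = 0.039920.
shape1+shape2 = μ(1−μ)/Var − 1 = 0.1924/0.039920 − 1 = 3.8196.
Thus shape1 = 0.74·3.8196 = 2.827 and shape2 = 0.26·3.8196 = 0.993.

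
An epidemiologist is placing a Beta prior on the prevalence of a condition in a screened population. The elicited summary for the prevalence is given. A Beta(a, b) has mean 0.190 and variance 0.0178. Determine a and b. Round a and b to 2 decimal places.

Write ν = a+b; then a = μν and Var = μ(1−μ)/(ν+1).
ν = μ(1−μ)/Var − 1 = 0.153900/0.0178 − 1 = 7.6461.
a = 0.190·7.6461 = 1.45, b = 0.810·7.6461 = 6.19.

a = 1.45, b = 6.19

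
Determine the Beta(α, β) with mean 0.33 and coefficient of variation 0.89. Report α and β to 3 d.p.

α = 0.516, β = 1.047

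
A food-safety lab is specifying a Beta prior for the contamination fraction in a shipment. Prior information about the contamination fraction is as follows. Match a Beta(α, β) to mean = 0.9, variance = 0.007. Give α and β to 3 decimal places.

By moment matching, α+β = μ(1−μ)/σ² − 1 = (0.9·0.1)/0.007 − 1 = 12.8571 − 1 = 11.8571.
Since α/(α+β) = μ, α = 0.9·11.8571 = 10.671 and β = 0.1·11.8571 = 1.186.

α = 10.671, β = 1.186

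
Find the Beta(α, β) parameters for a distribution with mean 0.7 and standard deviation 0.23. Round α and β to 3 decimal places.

α = 2.079, β = 0.891

σ² = 0.23² = 0.0529.
With s = α+β, Var = μ(1−μ)/(s+1), so s+1 = (0.7×0.3)/0.0529 = 3.9698 and s = 2.9698.
α = μs = 2.079, β = (1−μ)s = 0.891.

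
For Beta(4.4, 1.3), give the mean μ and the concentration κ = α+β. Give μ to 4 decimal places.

κ = α+β = 4.4+1.3 = 5.7; μ = α/κ = 4.4/5.7 = 0.7719.

μ = 0.7719, κ = 5.7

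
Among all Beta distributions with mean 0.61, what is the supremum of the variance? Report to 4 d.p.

For fixed mean μ the Beta variance is μ(1−μ)/(α+β+1), increasing as α+β decreases.
Its least upper bound (not attained) is μ(1−μ) = 0.61·0.39 = 0.2379.

0.2379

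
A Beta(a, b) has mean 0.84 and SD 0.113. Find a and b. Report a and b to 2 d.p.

First σ² = 0.012769. Setting a = μn, b = (1−μ)n with n = a+b,
μ(1−μ)/(n+1) = 0.012769 ⇒ n+1 = 0.1344/0.012769 = 10.5255 ⇒ n = 9.5255.
Hence a = 0.84×9.5255 = 8.00, b = 0.16×9.5255 = 1.52.

a = 8.00, b = 1.52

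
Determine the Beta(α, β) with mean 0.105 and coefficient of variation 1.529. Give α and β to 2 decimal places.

α = 0.28, β = 2.37

Var = (CV·μ)² = (1.529×0.105)² = 0.025775.
α+β = μ(1−μ)/Var − 1 = 0.093975/0.025775 − 1 = 2.6460.
Thus α = 0.105·2.6460 = 0.28 and β = 0.895·2.6460 = 2.37.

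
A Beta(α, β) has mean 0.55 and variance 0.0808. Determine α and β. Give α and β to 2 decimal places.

Let s = α+β. The Beta variance is μ(1−μ)/(s+1).
So s+1 = μ(1−μ)/σ² = (0.55×0.45)/0.0808 = 0.2475/0.0808 = 3.0631, giving s = 2.0631.
Then α = μs = 0.55×2.0631 = 1.13 and β = (1−μ)s = 0.45×2.0631 = 0.93.

α = 1.13, β = 0.93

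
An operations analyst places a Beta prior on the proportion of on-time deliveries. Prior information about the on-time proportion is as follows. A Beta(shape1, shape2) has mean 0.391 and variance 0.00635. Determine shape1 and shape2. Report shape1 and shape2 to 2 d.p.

Let s = shape1+shape2. The Beta variance is μ(1−μ)/(s+1).
So s+1 = μ(1−μ)/σ² = (0.391×0.609)/0.00635 = 0.238119/0.00635 = 37.4991, giving s = 36.4991.
Then shape1 = μs = 0.391×36.4991 = 14.27 and shape2 = (1−μ)s = 0.609×36.4991 = 22.23.

shape1 = 14.27, shape2 = 22.23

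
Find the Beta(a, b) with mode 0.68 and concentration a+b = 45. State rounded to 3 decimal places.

a = 30.240, b = 14.760

Mode = (a−1)/(κ−2) with κ = a+b, so a−1 = 0.68·43 = 29.240.
a = 30.240; b = κ − a = 14.760.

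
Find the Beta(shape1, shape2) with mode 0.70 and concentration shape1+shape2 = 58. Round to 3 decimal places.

For shape1,shape2>1 the mode is (shape1−1)/(shape1+shape2−2), so shape1 = mode·(κ−2)+1 = 0.70×56+1 = 40.200.
And shape2 = (1−mode)·(κ−2)+1 = 0.30×56+1 = 17.800.

shape1 = 40.200, shape2 = 17.800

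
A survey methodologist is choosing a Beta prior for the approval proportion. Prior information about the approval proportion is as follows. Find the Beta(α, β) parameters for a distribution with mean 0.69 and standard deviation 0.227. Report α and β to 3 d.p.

α = 2.174, β = 0.977

σ² = 0.227² = 0.051529.
With s = α+β, Var = μ(1−μ)/(s+1), so s+1 = (0.69×0.31)/0.051529 = 4.1511 and s = 3.1511.
α = μs = 2.174, β = (1−μ)s = 0.977.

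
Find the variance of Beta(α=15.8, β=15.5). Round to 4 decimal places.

0.0077

Var = αβ/[(α+β)²(α+β+1)] = (15.8×15.5)/(31.3²×32.3) = 244.90/31643.987 = 0.0077.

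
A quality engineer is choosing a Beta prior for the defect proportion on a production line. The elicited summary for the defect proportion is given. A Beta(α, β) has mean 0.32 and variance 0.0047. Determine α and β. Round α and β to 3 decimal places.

Let s = α+β. The Beta variance is μ(1−μ)/(s+1).
So s+1 = μ(1−μ)/σ² = (0.32×0.68)/0.0047 = 0.2176/0.0047 = 46.2979, giving s = 45.2979.
Then α = μs = 0.32×45.2979 = 14.495 and β = (1−μ)s = 0.68×45.2979 = 30.803.

α = 14.495, β = 30.803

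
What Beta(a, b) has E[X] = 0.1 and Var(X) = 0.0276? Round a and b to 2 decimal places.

a = 0.23, b = 2.03

By moment matching, a+b = μ(1−μ)/σ² − 1 = (0.1·0.9)/0.0276 − 1 = 3.2609 − 1 = 2.2609.
Since a/(a+b) = μ, a = 0.1·2.2609 = 0.23 and b = 0.9·2.2609 = 2.03.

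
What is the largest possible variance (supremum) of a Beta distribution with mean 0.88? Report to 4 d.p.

Var = μ(1−μ)/(α+β+1), which approaches μ(1−μ) as α+β → 0.
So the supremum is μ(1−μ) = 0.88×0.12 = 0.1056.

0.1056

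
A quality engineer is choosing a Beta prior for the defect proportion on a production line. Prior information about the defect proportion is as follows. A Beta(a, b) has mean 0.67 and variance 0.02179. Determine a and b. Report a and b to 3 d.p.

Let s = a+b. The Beta variance is μ(1−μ)/(s+1).
So s+1 = μ(1−μ)/σ² = (0.67×0.33)/0.02179 = 0.2211/0.02179 = 10.1469, giving s = 9.1469.
Then a = μs = 0.67×9.1469 = 6.128 and b = (1−μ)s = 0.33×9.1469 = 3.018.

a = 6.128, b = 3.018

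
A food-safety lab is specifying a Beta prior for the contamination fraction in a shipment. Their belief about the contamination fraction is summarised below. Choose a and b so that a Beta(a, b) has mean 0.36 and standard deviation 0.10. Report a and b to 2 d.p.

a = 7.93, b = 14.11

σ² = 0.10² = 0.0100.
With s = a+b, Var = μ(1−μ)/(s+1), so s+1 = (0.36×0.64)/0.0100 = 23.0400 and s = 22.0400.
a = μs = 7.93, b = (1−μ)s = 14.11.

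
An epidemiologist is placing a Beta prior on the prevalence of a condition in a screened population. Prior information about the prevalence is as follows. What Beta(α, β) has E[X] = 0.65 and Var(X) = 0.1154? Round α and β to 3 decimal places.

α = 0.631, β = 0.340

Let s = α+β. The Beta variance is μ(1−μ)/(s+1).
So s+1 = μ(1−μ)/σ² = (0.65×0.35)/0.1154 = 0.2275/0.1154 = 1.9714, giving s = 0.9714.
Then α = μs = 0.65×0.9714 = 0.631 and β = (1−μ)s = 0.35×0.9714 = 0.340.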